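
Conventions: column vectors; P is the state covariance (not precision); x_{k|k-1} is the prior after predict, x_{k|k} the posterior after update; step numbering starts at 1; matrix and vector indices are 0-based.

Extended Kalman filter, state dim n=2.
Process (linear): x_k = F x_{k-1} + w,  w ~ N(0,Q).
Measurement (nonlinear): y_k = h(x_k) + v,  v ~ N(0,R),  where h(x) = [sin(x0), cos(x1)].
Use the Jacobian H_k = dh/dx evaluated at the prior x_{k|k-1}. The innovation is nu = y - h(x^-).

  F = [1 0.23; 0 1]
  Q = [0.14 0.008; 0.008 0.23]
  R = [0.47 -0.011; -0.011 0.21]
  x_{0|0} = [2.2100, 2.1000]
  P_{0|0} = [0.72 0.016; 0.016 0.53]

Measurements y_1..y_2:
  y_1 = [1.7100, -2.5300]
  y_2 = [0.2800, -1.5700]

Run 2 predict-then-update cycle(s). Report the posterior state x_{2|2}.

step 1: x^-=[2.6930, 2.1000]  P^-=[0.8954 0.1459; 0.1459 0.7600]  H_jac=[-0.9011 0.0000; 0.0000 -0.8632]  S=[1.1970 0.1025; 0.1025 0.7763]  K=[-0.6677 -0.0741; -0.0379 -0.8401]  nu=[1.2763, -2.0252]  x^+=[1.9909, 3.7529]  P^+=[0.3474 0.0095; 0.0095 0.2039]
step 2: x^-=[2.8540, 3.7529]  P^-=[0.5025 0.0644; 0.0644 0.4339]  H_jac=[-0.9589 0.0000; 0.0000 0.5740]  S=[0.9321 -0.0465; -0.0465 0.3529]  K=[-0.5152 0.0369; -0.0313 0.7015]  nu=[-0.0036, -0.7511]  x^+=[2.8281, 3.2261]  P^+=[0.2529 0.0234; 0.0234 0.2573]

x_post = [2.8281, 3.2261]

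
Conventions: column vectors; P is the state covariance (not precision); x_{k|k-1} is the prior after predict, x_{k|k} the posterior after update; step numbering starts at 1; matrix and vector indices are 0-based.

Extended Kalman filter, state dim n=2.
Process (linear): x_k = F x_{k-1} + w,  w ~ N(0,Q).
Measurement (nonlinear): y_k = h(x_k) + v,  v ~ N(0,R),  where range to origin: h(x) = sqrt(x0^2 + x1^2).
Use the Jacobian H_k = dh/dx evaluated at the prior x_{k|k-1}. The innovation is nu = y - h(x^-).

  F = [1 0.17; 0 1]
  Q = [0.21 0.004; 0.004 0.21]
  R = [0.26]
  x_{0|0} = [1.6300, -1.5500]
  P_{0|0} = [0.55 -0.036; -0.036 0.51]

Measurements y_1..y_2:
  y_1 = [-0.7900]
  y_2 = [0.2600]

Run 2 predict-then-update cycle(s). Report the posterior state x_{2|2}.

x_post = [-0.1793, -0.1290]

step 1: x^-=[1.3665, -1.5500]  P^-=[0.7625 0.0547; 0.0547 0.7200]  H_jac=[0.6613 -0.7501]  S=[0.9443]  K=[0.4905; -0.5336]  nu=[-2.8564]  x^+=[-0.0346, -0.0258]  P^+=[0.5353 0.3019; 0.3019 0.4511]
step 2: x^-=[-0.0390, -0.0258]  P^-=[0.8610 0.3826; 0.3826 0.6611]  H_jac=[-0.8342 -0.5514]  S=[1.4122]  K=[-0.6580; -0.4842]  nu=[0.2132]  x^+=[-0.1793, -0.1290]  P^+=[0.2496 -0.0673; -0.0673 0.3301]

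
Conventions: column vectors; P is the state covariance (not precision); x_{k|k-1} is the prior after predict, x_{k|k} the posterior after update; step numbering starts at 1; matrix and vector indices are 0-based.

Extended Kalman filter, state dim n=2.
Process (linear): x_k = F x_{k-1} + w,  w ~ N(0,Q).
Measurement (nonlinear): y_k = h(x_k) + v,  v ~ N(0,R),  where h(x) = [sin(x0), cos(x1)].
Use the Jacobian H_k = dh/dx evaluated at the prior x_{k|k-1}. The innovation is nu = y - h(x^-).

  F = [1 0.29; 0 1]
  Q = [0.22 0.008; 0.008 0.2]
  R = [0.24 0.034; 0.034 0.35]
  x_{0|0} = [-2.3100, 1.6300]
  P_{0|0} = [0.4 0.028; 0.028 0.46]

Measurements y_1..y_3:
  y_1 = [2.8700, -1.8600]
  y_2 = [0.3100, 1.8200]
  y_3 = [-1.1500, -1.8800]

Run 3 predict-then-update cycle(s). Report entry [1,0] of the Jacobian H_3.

H_jac[1,0] = 0.0000

step 1: x^-=[-1.8373, 1.6300]  P^-=[0.6749 0.1694; 0.1694 0.6600]  H_jac=[-0.2634 0.0000; 0.0000 -0.9982]  S=[0.2868 0.0785; 0.0785 1.0077]  K=[-0.5863 -0.1221; 0.0240 -0.6557]  nu=[3.8347, -1.8008]  x^+=[-3.8657, 2.9028]  P^+=[0.5501 0.0628; 0.0628 0.2291]
step 2: x^-=[-3.0239, 2.9028]  P^-=[0.8257 0.1372; 0.1372 0.4291]  H_jac=[-0.9931 0.0000; 0.0000 -0.2365]  S=[1.0544 0.0662; 0.0662 0.3740]  K=[-0.7810 0.0515; -0.1135 -0.2513]  nu=[0.4275, 2.7916]  x^+=[-3.2139, 2.1528]  P^+=[0.1870 0.0360; 0.0360 0.3881]
step 3: x^-=[-2.5896, 2.1528]  P^-=[0.4605 0.1566; 0.1566 0.5881]  H_jac=[-0.8515 0.0000; 0.0000 -0.8354]  S=[0.5739 0.1454; 0.1454 0.7604]  K=[-0.6723 -0.0435; -0.0721 -0.6323]  nu=[-0.6256, -1.3303]  x^+=[-2.1112, 3.0391]  P^+=[0.1912 0.0456; 0.0456 0.2679]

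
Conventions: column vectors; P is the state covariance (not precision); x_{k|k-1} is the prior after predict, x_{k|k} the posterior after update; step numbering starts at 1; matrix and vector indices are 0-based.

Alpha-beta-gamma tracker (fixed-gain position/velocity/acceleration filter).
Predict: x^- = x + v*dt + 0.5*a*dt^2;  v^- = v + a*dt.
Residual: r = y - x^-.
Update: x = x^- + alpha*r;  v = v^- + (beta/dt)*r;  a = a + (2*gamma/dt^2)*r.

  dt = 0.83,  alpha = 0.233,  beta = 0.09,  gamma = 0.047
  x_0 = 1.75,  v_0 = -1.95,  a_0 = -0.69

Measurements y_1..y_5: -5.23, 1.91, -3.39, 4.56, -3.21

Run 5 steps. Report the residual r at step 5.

resid = 3.7574

step 1: x_pred=-0.1062  r=-5.1238  x^+=-1.3000  v^+=-3.0783  a^+=-1.3891
step 2: x_pred=-4.3335  r=6.2435  x^+=-2.8788  v^+=-3.5543  a^+=-0.5372
step 3: x_pred=-6.0139  r=2.6239  x^+=-5.4025  v^+=-3.7157  a^+=-0.1792
step 4: x_pred=-8.5482  r=13.1082  x^+=-5.4940  v^+=-2.4430  a^+=1.6094
step 5: x_pred=-6.9674  r=3.7574  x^+=-6.0919  v^+=-0.6998  a^+=2.1221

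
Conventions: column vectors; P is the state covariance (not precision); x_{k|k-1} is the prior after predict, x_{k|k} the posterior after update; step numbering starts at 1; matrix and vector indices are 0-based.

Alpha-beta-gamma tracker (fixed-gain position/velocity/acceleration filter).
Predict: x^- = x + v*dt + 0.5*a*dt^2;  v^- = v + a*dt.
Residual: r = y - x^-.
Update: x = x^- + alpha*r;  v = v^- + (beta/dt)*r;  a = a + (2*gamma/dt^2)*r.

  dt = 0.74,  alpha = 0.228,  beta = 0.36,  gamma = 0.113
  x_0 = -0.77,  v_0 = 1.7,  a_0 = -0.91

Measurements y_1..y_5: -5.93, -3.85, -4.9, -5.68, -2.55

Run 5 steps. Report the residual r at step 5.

step 1: x_pred=0.2388  r=-6.1688  x^+=-1.1677  v^+=-1.9745  a^+=-3.4559
step 2: x_pred=-3.5750  r=-0.2750  x^+=-3.6377  v^+=-4.6656  a^+=-3.5694
step 3: x_pred=-8.0676  r=3.1676  x^+=-7.3454  v^+=-5.7660  a^+=-2.2621
step 4: x_pred=-12.2316  r=6.5516  x^+=-10.7379  v^+=-4.2528  a^+=0.4418
step 5: x_pred=-13.7639  r=11.2139  x^+=-11.2072  v^+=1.5296  a^+=5.0699

resid = 11.2139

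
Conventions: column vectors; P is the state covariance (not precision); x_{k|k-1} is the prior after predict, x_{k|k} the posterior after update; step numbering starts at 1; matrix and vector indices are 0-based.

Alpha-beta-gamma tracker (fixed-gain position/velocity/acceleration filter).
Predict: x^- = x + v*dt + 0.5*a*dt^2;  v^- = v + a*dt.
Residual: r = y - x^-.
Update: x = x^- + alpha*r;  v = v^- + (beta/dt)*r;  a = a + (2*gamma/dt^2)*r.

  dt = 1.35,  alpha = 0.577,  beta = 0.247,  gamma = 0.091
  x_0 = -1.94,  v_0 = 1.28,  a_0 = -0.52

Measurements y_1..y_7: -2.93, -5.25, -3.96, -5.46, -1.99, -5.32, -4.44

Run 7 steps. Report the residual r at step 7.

step 1: x_pred=-0.6858  r=-2.2442  x^+=-1.9807  v^+=0.1674  a^+=-0.7441
step 2: x_pred=-2.4328  r=-2.8172  x^+=-4.0583  v^+=-1.3526  a^+=-1.0254
step 3: x_pred=-6.8187  r=2.8587  x^+=-5.1692  v^+=-2.2139  a^+=-0.7400
step 4: x_pred=-8.8323  r=3.3723  x^+=-6.8865  v^+=-2.5958  a^+=-0.4032
step 5: x_pred=-10.7583  r=8.7683  x^+=-5.6990  v^+=-1.5359  a^+=0.4724
step 6: x_pred=-7.3419  r=2.0219  x^+=-6.1753  v^+=-0.5282  a^+=0.6743
step 7: x_pred=-6.2738  r=1.8338  x^+=-5.2157  v^+=0.7177  a^+=0.8575

resid = 1.8338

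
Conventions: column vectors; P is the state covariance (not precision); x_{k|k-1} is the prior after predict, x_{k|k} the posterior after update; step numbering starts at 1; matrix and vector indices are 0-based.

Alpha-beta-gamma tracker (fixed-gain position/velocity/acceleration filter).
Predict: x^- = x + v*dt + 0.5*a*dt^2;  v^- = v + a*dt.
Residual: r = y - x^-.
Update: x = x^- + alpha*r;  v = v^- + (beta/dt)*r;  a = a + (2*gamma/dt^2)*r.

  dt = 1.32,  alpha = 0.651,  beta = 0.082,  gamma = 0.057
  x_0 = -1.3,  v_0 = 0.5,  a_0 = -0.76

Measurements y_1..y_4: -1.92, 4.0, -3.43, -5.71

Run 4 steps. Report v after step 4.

v_post = -2.5378

step 1: x_pred=-1.3021  r=-0.6179  x^+=-1.7044  v^+=-0.5416  a^+=-0.8004
step 2: x_pred=-3.1166  r=7.1166  x^+=1.5163  v^+=-1.1561  a^+=-0.3348
step 3: x_pred=-0.3014  r=-3.1286  x^+=-2.3381  v^+=-1.7924  a^+=-0.5395
step 4: x_pred=-5.1740  r=-0.5360  x^+=-5.5230  v^+=-2.5378  a^+=-0.5746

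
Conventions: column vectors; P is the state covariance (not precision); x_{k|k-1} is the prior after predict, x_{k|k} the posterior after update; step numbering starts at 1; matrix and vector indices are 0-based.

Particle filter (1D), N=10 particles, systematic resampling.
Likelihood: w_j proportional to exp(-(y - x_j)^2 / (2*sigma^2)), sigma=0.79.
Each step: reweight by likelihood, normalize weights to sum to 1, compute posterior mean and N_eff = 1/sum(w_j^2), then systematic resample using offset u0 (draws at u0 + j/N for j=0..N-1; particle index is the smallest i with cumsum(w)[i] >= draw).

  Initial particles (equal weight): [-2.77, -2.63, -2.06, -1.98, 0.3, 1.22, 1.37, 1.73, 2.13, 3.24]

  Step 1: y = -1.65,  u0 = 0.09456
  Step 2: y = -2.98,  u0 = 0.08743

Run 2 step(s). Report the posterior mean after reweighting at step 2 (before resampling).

step 1: w=[0.1371, 0.1735, 0.3274, 0.3433, 0.0178, 0.0005, 0.0003, 0.0000, 0.0000, 0.0000]  mean=-2.1841  Neff=3.6457  idx=[0, 1, 1, 2, 2, 2, 3, 3, 3, 4]
step 2: w=[0.1709, 0.1605, 0.1605, 0.0899, 0.0899, 0.0899, 0.0795, 0.0795, 0.0795, 0.0000]  mean=-2.3452  Neff=8.0698  idx=[0, 1, 1, 2, 2, 4, 5, 6, 7, 8]

post_mean = -2.3452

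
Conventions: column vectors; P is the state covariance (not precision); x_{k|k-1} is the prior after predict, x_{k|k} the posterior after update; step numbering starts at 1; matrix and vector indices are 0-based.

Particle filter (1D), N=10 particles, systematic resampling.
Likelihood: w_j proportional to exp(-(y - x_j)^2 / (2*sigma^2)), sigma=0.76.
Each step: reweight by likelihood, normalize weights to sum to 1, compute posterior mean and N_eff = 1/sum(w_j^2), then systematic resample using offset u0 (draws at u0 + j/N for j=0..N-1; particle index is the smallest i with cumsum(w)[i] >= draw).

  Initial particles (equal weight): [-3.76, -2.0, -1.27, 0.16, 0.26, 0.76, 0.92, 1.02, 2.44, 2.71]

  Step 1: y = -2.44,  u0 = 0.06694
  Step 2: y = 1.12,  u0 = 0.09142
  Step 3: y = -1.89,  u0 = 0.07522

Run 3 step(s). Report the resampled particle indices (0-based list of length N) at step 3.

resampled_idx = [0, 1, 2, 3, 4, 5, 6, 7, 8, 9]

step 1: w=[0.1606, 0.6139, 0.2219, 0.0021, 0.0013, 0.0001, 0.0000, 0.0000, 0.0000, 0.0000]  mean=-2.1127  Neff=2.2129  idx=[0, 1, 1, 1, 1, 1, 1, 1, 2, 2]
step 2: w=[0.0000, 0.0139, 0.0139, 0.0139, 0.0139, 0.0139, 0.0139, 0.0139, 0.4514, 0.4514]  mean=-1.3409  Neff=2.4456  idx=[7, 8, 8, 8, 8, 9, 9, 9, 9, 9]
step 3: w=[0.1330, 0.0963, 0.0963, 0.0963, 0.0963, 0.0963, 0.0963, 0.0963, 0.0963, 0.0963]  mean=-1.3671  Neff=9.8807  idx=[0, 1, 2, 3, 4, 5, 6, 7, 8, 9]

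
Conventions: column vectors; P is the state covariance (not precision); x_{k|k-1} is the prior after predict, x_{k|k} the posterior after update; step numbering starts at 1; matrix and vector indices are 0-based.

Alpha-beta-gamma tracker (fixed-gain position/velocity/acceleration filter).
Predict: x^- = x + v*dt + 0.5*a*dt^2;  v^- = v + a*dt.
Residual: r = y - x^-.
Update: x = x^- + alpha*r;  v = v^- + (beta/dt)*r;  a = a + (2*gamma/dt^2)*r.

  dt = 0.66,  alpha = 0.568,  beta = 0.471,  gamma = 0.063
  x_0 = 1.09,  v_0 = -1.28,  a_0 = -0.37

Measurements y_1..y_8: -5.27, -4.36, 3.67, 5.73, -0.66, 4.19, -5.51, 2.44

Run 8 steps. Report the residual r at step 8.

step 1: x_pred=0.1646  r=-5.4346  x^+=-2.9222  v^+=-5.4025  a^+=-1.9420
step 2: x_pred=-6.9109  r=2.5509  x^+=-5.4620  v^+=-4.8638  a^+=-1.2041
step 3: x_pred=-8.9344  r=12.6044  x^+=-1.7751  v^+=3.3364  a^+=2.4418
step 4: x_pred=0.9587  r=4.7713  x^+=3.6688  v^+=8.3529  a^+=3.8219
step 5: x_pred=10.0141  r=-10.6741  x^+=3.9512  v^+=3.2579  a^+=0.7343
step 6: x_pred=6.2614  r=-2.0714  x^+=5.0848  v^+=2.2643  a^+=0.1352
step 7: x_pred=6.6087  r=-12.1187  x^+=-0.2747  v^+=-6.2948  a^+=-3.3702
step 8: x_pred=-5.1633  r=7.6033  x^+=-0.8446  v^+=-3.0932  a^+=-1.1709

resid = 7.6033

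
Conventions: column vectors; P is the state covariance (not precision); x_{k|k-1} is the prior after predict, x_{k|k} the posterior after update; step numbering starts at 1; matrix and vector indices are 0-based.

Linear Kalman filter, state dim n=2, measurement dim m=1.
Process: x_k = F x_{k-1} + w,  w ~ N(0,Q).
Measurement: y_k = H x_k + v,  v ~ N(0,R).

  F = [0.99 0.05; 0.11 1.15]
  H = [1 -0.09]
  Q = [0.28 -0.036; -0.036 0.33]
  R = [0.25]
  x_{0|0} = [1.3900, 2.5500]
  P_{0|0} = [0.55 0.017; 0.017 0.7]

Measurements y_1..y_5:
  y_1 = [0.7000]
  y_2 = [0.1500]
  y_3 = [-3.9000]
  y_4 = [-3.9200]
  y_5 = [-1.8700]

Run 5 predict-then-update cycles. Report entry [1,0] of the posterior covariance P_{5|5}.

P_post[1,0] = 0.6252

step 1: x^-=[1.5036, 3.0854]  P^-=[0.8225 0.0836; 0.0836 1.2667]  S=[1.0677]  K=[0.7633; -0.0285]  nu=[-0.5259]  x^+=[1.1022, 3.1004]  P^+=[0.2004 0.1068; 0.1068 1.2658]
step 2: x^-=[1.2462, 3.6867]  P^-=[0.4902 0.1808; 0.1808 2.0335]  S=[0.7241]  K=[0.6545; -0.0031]  nu=[-0.7644]  x^+=[0.7459, 3.6890]  P^+=[0.1800 0.1823; 0.1823 2.0335]
step 3: x^-=[0.9229, 4.3244]  P^-=[0.4796 0.3090; 0.3090 3.0676]  S=[0.6988]  K=[0.6465; 0.0471]  nu=[-4.4337]  x^+=[-1.9434, 4.1154]  P^+=[0.1875 0.2877; 0.2877 3.0661]
step 4: x^-=[-1.7182, 4.5190]  P^-=[0.4999 0.4899; 0.4899 4.4599]  S=[0.6979]  K=[0.6532; 0.1268]  nu=[-1.7951]  x^+=[-2.8907, 4.2913]  P^+=[0.2022 0.4321; 0.4321 4.4487]
step 5: x^-=[-2.6473, 4.6171]  P^-=[0.5321 0.7361; 0.7361 6.3252]  S=[0.7008]  K=[0.6647; 0.2381]  nu=[1.1928]  x^+=[-1.8544, 4.9011]  P^+=[0.2224 0.6252; 0.6252 6.2854]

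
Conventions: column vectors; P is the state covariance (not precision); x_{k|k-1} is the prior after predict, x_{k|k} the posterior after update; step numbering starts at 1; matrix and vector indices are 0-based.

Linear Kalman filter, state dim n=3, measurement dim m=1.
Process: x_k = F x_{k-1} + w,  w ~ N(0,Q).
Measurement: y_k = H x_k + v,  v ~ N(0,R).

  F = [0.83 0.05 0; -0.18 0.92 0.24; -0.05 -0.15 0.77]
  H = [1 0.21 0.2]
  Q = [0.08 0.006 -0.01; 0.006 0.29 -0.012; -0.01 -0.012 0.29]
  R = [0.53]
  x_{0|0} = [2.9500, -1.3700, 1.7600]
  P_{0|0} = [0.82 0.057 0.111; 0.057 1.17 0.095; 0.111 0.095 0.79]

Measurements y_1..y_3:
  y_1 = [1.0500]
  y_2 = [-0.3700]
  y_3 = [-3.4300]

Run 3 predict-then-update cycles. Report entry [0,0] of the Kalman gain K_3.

K[0,0] = 0.2353

step 1: x^-=[2.3800, -1.3690, 1.4132]  P^-=[0.6526 0.0036 0.0146; 0.0036 1.3658 0.0260; 0.0146 0.0260 0.7571]  S=[1.2826]  K=[0.5116; 0.2305; 0.1337]  nu=[-1.3251]  x^+=[1.7020, -1.6744, 1.2361]  P^+=[0.3168 -0.1477 -0.0732; -0.1477 1.2977 -0.0135; -0.0732 -0.0135 0.7342]
step 2: x^-=[1.3289, -1.5502, 1.1178]  P^-=[0.2892 -0.1078 -0.0614; -0.1078 1.4902 -0.0478; -0.0614 -0.0478 0.7618]  S=[0.8416]  K=[0.3022; 0.2324; 0.0962]  nu=[-1.5970]  x^+=[0.8463, -1.9213, 0.9643]  P^+=[0.2124 -0.1669 -0.0859; -0.1669 1.4447 -0.0666; -0.0859 -0.0666 0.7541]
step 3: x^-=[0.6064, -1.6885, 0.9884]  P^-=[0.2161 -0.1031 -0.0659; -0.1031 1.5964 -0.0988; -0.0659 -0.0988 0.7896]  S=[0.7701]  K=[0.2353; 0.2758; 0.0926]  nu=[-3.8795]  x^+=[-0.3066, -2.7583, 0.6293]  P^+=[0.1734 -0.1531 -0.0827; -0.1531 1.5379 -0.1185; -0.0827 -0.1185 0.7830]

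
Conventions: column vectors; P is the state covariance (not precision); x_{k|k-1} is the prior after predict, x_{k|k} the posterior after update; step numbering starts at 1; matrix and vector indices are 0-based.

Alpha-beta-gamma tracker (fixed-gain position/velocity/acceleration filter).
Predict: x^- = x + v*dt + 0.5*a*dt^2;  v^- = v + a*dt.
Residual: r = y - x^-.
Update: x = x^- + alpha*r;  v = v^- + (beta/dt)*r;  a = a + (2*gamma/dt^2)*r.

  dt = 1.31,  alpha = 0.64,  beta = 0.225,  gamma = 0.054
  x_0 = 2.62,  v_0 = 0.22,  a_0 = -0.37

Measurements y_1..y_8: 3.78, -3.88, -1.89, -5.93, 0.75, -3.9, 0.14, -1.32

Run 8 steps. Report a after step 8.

a_post = 0.6269

step 1: x_pred=2.5907  r=1.1893  x^+=3.3519  v^+=-0.0604  a^+=-0.2952
step 2: x_pred=3.0194  r=-6.8994  x^+=-1.3962  v^+=-1.6321  a^+=-0.7294
step 3: x_pred=-4.1601  r=2.2701  x^+=-2.7072  v^+=-2.1977  a^+=-0.5865
step 4: x_pred=-6.0894  r=0.1594  x^+=-5.9874  v^+=-2.9386  a^+=-0.5765
step 5: x_pred=-10.3316  r=11.0816  x^+=-3.2394  v^+=-1.7904  a^+=0.1209
step 6: x_pred=-5.4811  r=1.5811  x^+=-4.4692  v^+=-1.3604  a^+=0.2204
step 7: x_pred=-6.0622  r=6.2022  x^+=-2.0928  v^+=-0.0064  a^+=0.6108
step 8: x_pred=-1.5771  r=0.2571  x^+=-1.4126  v^+=0.8379  a^+=0.6269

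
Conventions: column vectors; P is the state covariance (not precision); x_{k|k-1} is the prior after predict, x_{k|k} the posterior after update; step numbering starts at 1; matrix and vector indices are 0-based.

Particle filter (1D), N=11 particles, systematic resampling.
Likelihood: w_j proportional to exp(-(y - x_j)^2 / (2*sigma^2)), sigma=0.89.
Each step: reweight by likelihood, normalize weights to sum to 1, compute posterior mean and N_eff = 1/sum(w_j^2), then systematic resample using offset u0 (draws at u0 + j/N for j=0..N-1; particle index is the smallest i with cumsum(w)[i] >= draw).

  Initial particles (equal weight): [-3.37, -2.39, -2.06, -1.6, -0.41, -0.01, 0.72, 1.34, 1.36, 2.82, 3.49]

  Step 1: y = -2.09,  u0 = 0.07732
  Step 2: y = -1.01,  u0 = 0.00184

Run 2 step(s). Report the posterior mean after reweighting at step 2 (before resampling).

step 1: w=[0.1045, 0.2778, 0.2939, 0.2527, 0.0495, 0.0192, 0.0020, 0.0002, 0.0002, 0.0000, 0.0000]  mean=-2.0447  Neff=4.1463  idx=[0, 1, 1, 1, 2, 2, 2, 3, 3, 3, 5]
step 2: w=[0.0055, 0.0560, 0.0560, 0.0560, 0.0929, 0.0929, 0.0929, 0.1496, 0.1496, 0.1496, 0.0991]  mean=-1.7131  Neff=8.9085  idx=[0, 2, 4, 5, 6, 7, 7, 8, 8, 9, 10]

post_mean = -1.7131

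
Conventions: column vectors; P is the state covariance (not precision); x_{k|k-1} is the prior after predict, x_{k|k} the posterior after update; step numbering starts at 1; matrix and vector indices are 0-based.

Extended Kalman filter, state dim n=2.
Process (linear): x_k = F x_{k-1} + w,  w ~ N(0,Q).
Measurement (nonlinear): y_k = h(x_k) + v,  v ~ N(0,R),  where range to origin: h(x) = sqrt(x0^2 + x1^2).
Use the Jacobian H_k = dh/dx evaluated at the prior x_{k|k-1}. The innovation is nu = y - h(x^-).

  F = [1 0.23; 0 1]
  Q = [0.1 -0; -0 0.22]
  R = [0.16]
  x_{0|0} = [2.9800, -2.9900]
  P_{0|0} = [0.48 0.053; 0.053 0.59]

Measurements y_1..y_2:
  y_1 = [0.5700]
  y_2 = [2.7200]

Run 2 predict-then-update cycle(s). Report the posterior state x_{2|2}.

step 1: x^-=[2.2923, -2.9900]  P^-=[0.6356 0.1887; 0.1887 0.8100]  H_jac=[0.6084 -0.7936]  S=[0.7232]  K=[0.3276; -0.7301]  nu=[-3.1976]  x^+=[1.2446, -0.6554]  P^+=[0.5580 0.3617; 0.3617 0.4245]
step 2: x^-=[1.0939, -0.6554]  P^-=[0.8468 0.4593; 0.4593 0.6445]  H_jac=[0.8578 -0.5140]  S=[0.5483]  K=[0.8942; 0.1145]  nu=[1.4448]  x^+=[2.3858, -0.4901]  P^+=[0.4084 0.4032; 0.4032 0.6373]

x_post = [2.3858, -0.4901]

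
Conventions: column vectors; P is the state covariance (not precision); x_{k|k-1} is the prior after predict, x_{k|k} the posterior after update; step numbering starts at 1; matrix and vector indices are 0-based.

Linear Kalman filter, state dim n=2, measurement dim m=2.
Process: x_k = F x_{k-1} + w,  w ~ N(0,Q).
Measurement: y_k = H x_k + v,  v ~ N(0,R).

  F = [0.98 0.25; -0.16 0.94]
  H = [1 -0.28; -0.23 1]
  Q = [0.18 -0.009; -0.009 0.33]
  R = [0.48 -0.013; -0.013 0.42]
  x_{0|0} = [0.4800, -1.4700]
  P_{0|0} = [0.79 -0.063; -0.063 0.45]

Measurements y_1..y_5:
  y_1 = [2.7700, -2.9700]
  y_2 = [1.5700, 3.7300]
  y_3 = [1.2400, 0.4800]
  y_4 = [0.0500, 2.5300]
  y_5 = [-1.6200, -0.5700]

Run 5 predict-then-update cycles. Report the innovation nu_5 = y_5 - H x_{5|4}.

innov = [-2.7463, -1.7414]

step 1: x^-=[0.1029, -1.4586]  P^-=[0.9360 -0.0826; -0.0826 0.7668]  S=[1.5224 -0.5309; -0.5309 1.2743]  K=[0.6417 0.0336; 0.0231 0.6263]  nu=[2.2587, -1.4877]  x^+=[1.5024, -2.3381]  P^+=[0.3305 0.0818; 0.0818 0.2815]
step 2: x^-=[0.8878, -2.4382]  P^-=[0.5551 0.0774; 0.0774 0.5626]  S=[1.0358 -0.2158; -0.2158 0.9764]  K=[0.5286 0.0654; 0.0408 0.5670]  nu=[-0.0005, 6.3724]  x^+=[1.3040, 1.1750]  P^+=[0.2764 0.0842; 0.0842 0.2570]
step 3: x^-=[1.5717, 0.8959]  P^-=[0.5028 0.0822; 0.0822 0.5388]  S=[0.9790 -0.1920; -0.1920 0.9476]  K=[0.5031 0.0667; 0.0390 0.5566]  nu=[-0.0808, -0.0544]  x^+=[1.5274, 0.8624]  P^+=[0.2636 0.0821; 0.0821 0.2521]
step 4: x^-=[1.7124, 0.5663]  P^-=[0.4892 0.0813; 0.0813 0.5348]  S=[0.9656 -0.1888; -0.1888 0.9433]  K=[0.4960 0.0661; 0.0375 0.5547]  nu=[-1.5039, 2.3575]  x^+=[1.1225, 1.8176]  P^+=[0.2599 0.0811; 0.0811 0.2511]
step 5: x^-=[1.5544, 1.5289]  P^-=[0.4851 0.0807; 0.0807 0.5341]  S=[0.9617 -0.1882; -0.1882 0.9427]  K=[0.4937 0.0659; 0.0369 0.5543]  nu=[-2.7463, -1.7414]  x^+=[0.0837, 0.4623]  P^+=[0.2588 0.0808; 0.0808 0.2509]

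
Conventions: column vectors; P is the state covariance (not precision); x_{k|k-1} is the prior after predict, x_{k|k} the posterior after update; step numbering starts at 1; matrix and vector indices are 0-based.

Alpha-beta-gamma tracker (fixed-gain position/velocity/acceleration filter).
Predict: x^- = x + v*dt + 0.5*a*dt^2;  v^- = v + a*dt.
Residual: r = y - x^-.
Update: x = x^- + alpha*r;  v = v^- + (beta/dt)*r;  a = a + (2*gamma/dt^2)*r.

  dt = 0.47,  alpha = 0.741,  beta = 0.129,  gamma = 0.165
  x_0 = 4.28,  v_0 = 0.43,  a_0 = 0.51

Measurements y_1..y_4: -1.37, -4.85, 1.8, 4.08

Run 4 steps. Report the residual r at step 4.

resid = 9.2450

step 1: x_pred=4.5384  r=-5.9084  x^+=0.1603  v^+=-0.9520  a^+=-8.3165
step 2: x_pred=-1.2057  r=-3.6443  x^+=-3.9061  v^+=-5.8610  a^+=-13.7607
step 3: x_pred=-8.1807  r=9.9807  x^+=-0.7850  v^+=-9.5891  a^+=1.1493
step 4: x_pred=-5.1650  r=9.2450  x^+=1.6856  v^+=-6.5115  a^+=14.9602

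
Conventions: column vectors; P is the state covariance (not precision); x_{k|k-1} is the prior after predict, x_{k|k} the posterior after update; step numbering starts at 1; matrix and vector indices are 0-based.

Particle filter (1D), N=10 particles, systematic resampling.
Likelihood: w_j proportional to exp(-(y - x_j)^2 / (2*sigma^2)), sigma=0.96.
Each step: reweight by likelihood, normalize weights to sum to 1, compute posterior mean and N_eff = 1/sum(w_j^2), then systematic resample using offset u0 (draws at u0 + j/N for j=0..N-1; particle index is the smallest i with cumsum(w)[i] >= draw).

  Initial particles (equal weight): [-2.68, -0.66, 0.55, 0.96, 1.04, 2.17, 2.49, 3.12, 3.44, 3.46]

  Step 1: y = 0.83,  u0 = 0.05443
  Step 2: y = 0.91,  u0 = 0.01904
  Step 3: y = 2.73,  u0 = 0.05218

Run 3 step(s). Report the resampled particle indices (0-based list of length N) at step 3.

step 1: w=[0.0003, 0.0762, 0.2436, 0.2518, 0.2481, 0.0959, 0.0570, 0.0148, 0.0063, 0.0060]  mean=1.0211  Neff=4.9296  idx=[1, 2, 2, 3, 3, 3, 4, 4, 5, 6]
step 2: w=[0.0337, 0.1197, 0.1197, 0.1283, 0.1283, 0.1283, 0.1273, 0.1273, 0.0543, 0.0332]  mean=0.9440  Neff=8.6493  idx=[0, 1, 2, 3, 4, 4, 5, 6, 7, 8]
step 3: w=[0.0009, 0.0353, 0.0353, 0.0849, 0.0849, 0.0849, 0.0849, 0.0986, 0.0986, 0.3918]  mean=1.4195  Neff=4.8954  idx=[2, 3, 5, 6, 7, 8, 9, 9, 9, 9]

resampled_idx = [2, 3, 5, 6, 7, 8, 9, 9, 9, 9]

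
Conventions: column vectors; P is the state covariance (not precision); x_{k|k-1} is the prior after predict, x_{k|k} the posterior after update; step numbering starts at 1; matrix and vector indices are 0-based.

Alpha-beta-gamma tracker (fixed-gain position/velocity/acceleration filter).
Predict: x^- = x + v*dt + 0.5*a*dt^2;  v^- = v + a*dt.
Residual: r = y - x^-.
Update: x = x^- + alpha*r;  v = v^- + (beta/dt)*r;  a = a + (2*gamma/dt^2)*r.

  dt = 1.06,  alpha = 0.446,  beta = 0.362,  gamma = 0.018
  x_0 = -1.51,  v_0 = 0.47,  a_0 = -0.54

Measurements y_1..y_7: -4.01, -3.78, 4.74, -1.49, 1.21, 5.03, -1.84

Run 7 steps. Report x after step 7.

step 1: x_pred=-1.3152  r=-2.6948  x^+=-2.5171  v^+=-1.0227  a^+=-0.6263
step 2: x_pred=-3.9530  r=0.1730  x^+=-3.8759  v^+=-1.6275  a^+=-0.6208
step 3: x_pred=-5.9498  r=10.6898  x^+=-1.1822  v^+=1.3651  a^+=-0.2783
step 4: x_pred=0.1085  r=-1.5985  x^+=-0.6044  v^+=0.5242  a^+=-0.3295
step 5: x_pred=-0.2339  r=1.4439  x^+=0.4101  v^+=0.6680  a^+=-0.2833
step 6: x_pred=0.9590  r=4.0710  x^+=2.7747  v^+=1.7580  a^+=-0.1528
step 7: x_pred=4.5524  r=-6.3924  x^+=1.7014  v^+=-0.5870  a^+=-0.3576

x_post = 1.7014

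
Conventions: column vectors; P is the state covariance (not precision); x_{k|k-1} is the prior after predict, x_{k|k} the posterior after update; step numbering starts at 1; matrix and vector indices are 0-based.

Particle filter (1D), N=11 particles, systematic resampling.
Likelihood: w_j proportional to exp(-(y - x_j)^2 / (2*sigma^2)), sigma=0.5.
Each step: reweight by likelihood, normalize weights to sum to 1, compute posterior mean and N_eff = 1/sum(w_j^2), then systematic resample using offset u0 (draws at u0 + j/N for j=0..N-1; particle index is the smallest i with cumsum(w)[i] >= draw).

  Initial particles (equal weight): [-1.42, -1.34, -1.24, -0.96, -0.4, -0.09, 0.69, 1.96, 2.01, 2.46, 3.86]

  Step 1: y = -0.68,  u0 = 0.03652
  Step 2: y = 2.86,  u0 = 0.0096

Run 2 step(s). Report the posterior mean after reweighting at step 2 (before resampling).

post_mean = -0.0965

step 1: w=[0.0951, 0.1189, 0.1518, 0.2430, 0.2430, 0.1417, 0.0067, 0.0000, 0.0000, 0.0000, 0.0000]  mean=-0.8211  Neff=5.4234  idx=[0, 1, 2, 2, 3, 3, 3, 4, 4, 5, 5]
step 2: w=[0.0000, 0.0000, 0.0000, 0.0000, 0.0000, 0.0000, 0.0000, 0.0104, 0.0104, 0.4896, 0.4896]  mean=-0.0965  Neff=2.0851  idx=[7, 9, 9, 9, 9, 9, 10, 10, 10, 10, 10]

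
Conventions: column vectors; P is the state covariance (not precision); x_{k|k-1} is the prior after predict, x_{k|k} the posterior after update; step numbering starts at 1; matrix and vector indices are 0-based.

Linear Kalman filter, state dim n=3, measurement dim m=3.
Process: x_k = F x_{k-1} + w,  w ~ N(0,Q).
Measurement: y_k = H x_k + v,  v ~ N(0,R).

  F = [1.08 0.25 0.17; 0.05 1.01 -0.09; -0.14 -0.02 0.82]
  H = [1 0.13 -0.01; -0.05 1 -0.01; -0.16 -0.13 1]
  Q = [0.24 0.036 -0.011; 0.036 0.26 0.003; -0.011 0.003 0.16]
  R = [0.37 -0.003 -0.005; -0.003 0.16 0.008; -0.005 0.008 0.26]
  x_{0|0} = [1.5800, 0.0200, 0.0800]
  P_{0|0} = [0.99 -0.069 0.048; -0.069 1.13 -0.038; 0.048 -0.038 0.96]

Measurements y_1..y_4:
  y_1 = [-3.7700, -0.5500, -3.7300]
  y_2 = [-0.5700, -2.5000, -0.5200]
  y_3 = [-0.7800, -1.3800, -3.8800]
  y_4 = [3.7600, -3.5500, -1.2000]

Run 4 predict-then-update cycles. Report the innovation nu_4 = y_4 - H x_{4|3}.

innov = [5.9517, -2.4616, 0.2747]

step 1: x^-=[1.7250, 0.0920, -0.1560]  P^-=[1.4702 0.2740 0.0051; 0.2740 1.4225 -0.1167; 0.0051 -0.1167 0.8152]  S=[1.9358 0.3820 -0.3240; 0.3820 1.5612 -0.3325; -0.3240 -0.3325 1.1770]  K=[0.7869 -0.0703 -0.0291; 0.0588 0.8828 -0.0280; 0.1054 0.0536 0.7489]  nu=[-5.5085, -0.5573, -3.2860]  x^+=[-2.4748, -0.6320, -3.2273]  P^+=[0.2917 0.0011 0.0348; 0.0011 0.1411 0.0180; 0.0348 0.0180 0.2025]
step 2: x^-=[-3.3795, -0.4716, -2.2872]  P^-=[0.6098 0.0851 0.0059; 0.0851 0.4028 -0.0002; 0.0059 -0.0002 0.2934]  S=[1.0086 0.1034 -0.1192; 0.1034 0.5559 -0.0559; -0.1192 -0.0559 0.5775]  K=[0.6113 -0.0210 -0.0537; 0.0603 0.7024 -0.0341; 0.0611 0.0351 0.5224]  nu=[2.8479, -2.2203, 1.1652]  x^+=[-1.6545, -1.8991, -1.5823]  P^+=[0.2259 0.0059 0.0197; 0.0059 0.1123 0.0120; 0.0197 0.0120 0.1405]
step 3: x^-=[-2.5306, -1.8584, -1.0279]  P^-=[0.5261 0.0809 -0.0070; 0.0809 0.3745 -0.0010; -0.0070 -0.0010 0.2541]  S=[0.9236 0.0999 -0.1174; 0.0999 0.5278 -0.0521; -0.1174 -0.0521 0.5398]  K=[0.5741 -0.0114 -0.0647; 0.0614 0.6867 -0.0364; 0.0478 0.0329 0.4866]  nu=[1.9819, 0.3416, -3.4986]  x^+=[-1.1705, -1.3747, -2.6244]  P^+=[0.2120 0.0067 0.0150; 0.0067 0.1098 0.0111; 0.0150 0.0111 0.1304]
step 4: x^-=[-2.0539, -1.2107, -1.9607]  P^-=[0.5080 0.0809 -0.0106; 0.0809 0.3722 -0.0013; -0.0106 -0.0013 0.2481]  S=[0.9056 0.1005 -0.1181; 0.1005 0.5254 -0.0520; -0.1181 -0.0520 0.5345]  K=[0.5649 -0.0089 -0.0677; 0.0619 0.6852 -0.0368; 0.0443 0.0329 0.4807]  nu=[5.9517, -2.4616, 0.2747]  x^+=[1.3114, -2.5389, -1.6458]  P^+=[0.2086 0.0069 0.0138; 0.0069 0.1096 0.0110; 0.0138 0.0110 0.1286]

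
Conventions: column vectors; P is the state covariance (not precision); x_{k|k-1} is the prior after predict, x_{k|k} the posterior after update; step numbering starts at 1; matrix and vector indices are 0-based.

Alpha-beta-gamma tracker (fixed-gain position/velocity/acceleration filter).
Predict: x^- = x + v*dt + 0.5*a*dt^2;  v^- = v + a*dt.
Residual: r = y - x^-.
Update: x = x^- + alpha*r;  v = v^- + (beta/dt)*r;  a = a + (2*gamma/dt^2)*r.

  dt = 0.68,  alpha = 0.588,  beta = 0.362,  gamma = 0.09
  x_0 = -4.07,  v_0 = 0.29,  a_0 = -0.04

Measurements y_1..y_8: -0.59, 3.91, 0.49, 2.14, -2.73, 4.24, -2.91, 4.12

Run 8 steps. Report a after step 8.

step 1: x_pred=-3.8820  r=3.2920  x^+=-1.9463  v^+=2.0153  a^+=1.2415
step 2: x_pred=-0.2889  r=4.1989  x^+=2.1801  v^+=5.0948  a^+=2.8760
step 3: x_pred=6.3095  r=-5.8195  x^+=2.8876  v^+=3.9525  a^+=0.6106
step 4: x_pred=5.7165  r=-3.5765  x^+=3.6135  v^+=2.4638  a^+=-0.7816
step 5: x_pred=5.1082  r=-7.8382  x^+=0.4993  v^+=-2.2404  a^+=-3.8328
step 6: x_pred=-1.9103  r=6.1503  x^+=1.7061  v^+=-1.5726  a^+=-1.4387
step 7: x_pred=0.3041  r=-3.2141  x^+=-1.5858  v^+=-4.2619  a^+=-2.6898
step 8: x_pred=-5.1058  r=9.2258  x^+=0.3190  v^+=-1.1796  a^+=0.9015

a_post = 0.9015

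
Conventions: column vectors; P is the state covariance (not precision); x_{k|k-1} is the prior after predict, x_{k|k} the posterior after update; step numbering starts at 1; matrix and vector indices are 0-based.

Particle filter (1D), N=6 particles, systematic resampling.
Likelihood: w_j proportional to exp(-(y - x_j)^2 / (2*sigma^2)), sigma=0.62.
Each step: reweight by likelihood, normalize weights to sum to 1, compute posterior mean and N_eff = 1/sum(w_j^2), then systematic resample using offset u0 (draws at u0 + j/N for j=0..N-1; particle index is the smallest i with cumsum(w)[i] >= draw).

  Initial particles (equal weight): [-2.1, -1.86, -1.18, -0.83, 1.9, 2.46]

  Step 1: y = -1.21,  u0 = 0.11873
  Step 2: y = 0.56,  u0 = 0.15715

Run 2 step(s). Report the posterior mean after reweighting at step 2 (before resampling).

post_mean = -0.9008

step 1: w=[0.1292, 0.2090, 0.3617, 0.3001, 0.0000, 0.0000]  mean=-1.3360  Neff=3.5556  idx=[0, 1, 2, 2, 3, 3]
step 2: w=[0.0005, 0.0024, 0.0967, 0.0967, 0.4019, 0.4019]  mean=-0.9008  Neff=2.9266  idx=[3, 4, 4, 5, 5, 5]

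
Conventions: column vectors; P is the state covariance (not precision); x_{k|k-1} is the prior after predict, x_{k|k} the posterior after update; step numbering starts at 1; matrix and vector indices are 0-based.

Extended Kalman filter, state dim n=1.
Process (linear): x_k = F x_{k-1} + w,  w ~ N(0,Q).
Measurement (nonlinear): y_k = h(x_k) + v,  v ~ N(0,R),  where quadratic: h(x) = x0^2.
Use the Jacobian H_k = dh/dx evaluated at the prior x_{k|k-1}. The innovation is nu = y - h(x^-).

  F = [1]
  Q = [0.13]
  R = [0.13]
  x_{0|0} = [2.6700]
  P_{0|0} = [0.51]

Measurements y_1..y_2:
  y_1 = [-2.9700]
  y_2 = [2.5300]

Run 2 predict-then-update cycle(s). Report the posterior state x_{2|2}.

x_post = [1.6592]

step 1: x^-=[2.6700]  P^-=[0.6400]  H_jac=[5.3400]  S=[18.3800]  K=[0.1859]  nu=[-10.0989]  x^+=[0.7922]  P^+=[0.0045]
step 2: x^-=[0.7922]  P^-=[0.1345]  H_jac=[1.5844]  S=[0.4677]  K=[0.4557]  nu=[1.9024]  x^+=[1.6592]  P^+=[0.0374]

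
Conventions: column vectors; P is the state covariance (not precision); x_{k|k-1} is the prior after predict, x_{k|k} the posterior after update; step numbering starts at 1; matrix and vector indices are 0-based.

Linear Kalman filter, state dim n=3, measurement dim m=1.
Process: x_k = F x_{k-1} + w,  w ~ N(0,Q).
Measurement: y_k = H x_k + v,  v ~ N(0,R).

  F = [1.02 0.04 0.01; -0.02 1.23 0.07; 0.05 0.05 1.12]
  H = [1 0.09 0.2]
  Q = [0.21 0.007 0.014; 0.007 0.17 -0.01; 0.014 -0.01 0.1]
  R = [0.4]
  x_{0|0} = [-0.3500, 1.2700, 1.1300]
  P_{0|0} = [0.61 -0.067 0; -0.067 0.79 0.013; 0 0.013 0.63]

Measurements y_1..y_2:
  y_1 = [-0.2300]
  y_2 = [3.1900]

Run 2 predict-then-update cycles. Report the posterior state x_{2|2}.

step 1: x^-=[-0.2949, 1.6482, 1.3116]  P^-=[0.8405 -0.0499 0.0508; -0.0499 1.3741 0.1013; 0.0508 0.1013 0.8949]  S=[1.3024]  K=[0.6497; 0.0722; 0.1834]  nu=[-0.3458]  x^+=[-0.5195, 1.6233, 1.2482]  P^+=[0.2908 -0.1110 -0.1044; -0.1110 1.3673 0.0840; -0.1044 0.0840 0.8511]
step 2: x^-=[-0.4525, 2.0944, 1.4532]  P^-=[0.5037 -0.0764 -0.0803; -0.0764 2.2631 0.2518; -0.0803 0.2518 1.1689]  S=[0.9319]  K=[0.5158; 0.1906; 0.1890]  nu=[3.1634]  x^+=[1.1792, 2.6974, 2.0510]  P^+=[0.2557 -0.1680 -0.1712; -0.1680 2.2292 0.2183; -0.1712 0.2183 1.1356]

x_post = [1.1792, 2.6974, 2.0510]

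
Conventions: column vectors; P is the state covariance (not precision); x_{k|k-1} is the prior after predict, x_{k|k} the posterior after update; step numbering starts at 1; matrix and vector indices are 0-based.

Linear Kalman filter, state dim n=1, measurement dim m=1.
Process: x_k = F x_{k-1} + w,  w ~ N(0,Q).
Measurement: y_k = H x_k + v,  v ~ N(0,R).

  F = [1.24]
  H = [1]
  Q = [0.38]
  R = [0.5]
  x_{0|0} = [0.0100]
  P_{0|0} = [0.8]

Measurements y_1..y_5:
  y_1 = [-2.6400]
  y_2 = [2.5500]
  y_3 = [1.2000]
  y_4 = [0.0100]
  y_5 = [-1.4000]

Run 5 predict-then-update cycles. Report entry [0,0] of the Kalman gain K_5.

K[0,0] = 0.6346

step 1: x^-=[0.0124]  P^-=[1.6101]  S=[2.1101]  K=[0.7630]  nu=[-2.6524]  x^+=[-2.0115]  P^+=[0.3815]
step 2: x^-=[-2.4943]  P^-=[0.9666]  S=[1.4666]  K=[0.6591]  nu=[5.0443]  x^+=[0.8303]  P^+=[0.3295]
step 3: x^-=[1.0296]  P^-=[0.8867]  S=[1.3867]  K=[0.6394]  nu=[0.1704]  x^+=[1.1386]  P^+=[0.3197]
step 4: x^-=[1.4118]  P^-=[0.8716]  S=[1.3716]  K=[0.6355]  nu=[-1.4018]  x^+=[0.5210]  P^+=[0.3177]
step 5: x^-=[0.6461]  P^-=[0.8685]  S=[1.3685]  K=[0.6346]  nu=[-2.0461]  x^+=[-0.6525]  P^+=[0.3173]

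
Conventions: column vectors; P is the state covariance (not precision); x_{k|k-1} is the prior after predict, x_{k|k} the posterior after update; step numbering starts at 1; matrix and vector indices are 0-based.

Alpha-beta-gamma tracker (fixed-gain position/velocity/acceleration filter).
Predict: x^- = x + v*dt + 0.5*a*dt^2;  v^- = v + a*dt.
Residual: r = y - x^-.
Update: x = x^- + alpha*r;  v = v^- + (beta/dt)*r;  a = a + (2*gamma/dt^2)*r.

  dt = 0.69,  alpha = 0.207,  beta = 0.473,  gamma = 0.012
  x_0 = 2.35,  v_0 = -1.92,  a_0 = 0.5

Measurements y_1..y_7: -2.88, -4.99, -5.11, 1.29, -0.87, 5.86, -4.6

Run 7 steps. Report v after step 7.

v_post = 1.9468

step 1: x_pred=1.1442  r=-4.0242  x^+=0.3112  v^+=-4.3336  a^+=0.2971
step 2: x_pred=-2.6083  r=-2.3817  x^+=-3.1013  v^+=-5.7613  a^+=0.1771
step 3: x_pred=-7.0344  r=1.9244  x^+=-6.6361  v^+=-4.3199  a^+=0.2741
step 4: x_pred=-9.5516  r=10.8416  x^+=-7.3074  v^+=3.3012  a^+=0.8206
step 5: x_pred=-4.8342  r=3.9642  x^+=-4.0136  v^+=6.5849  a^+=1.0204
step 6: x_pred=0.7729  r=5.0871  x^+=1.8259  v^+=10.7763  a^+=1.2769
step 7: x_pred=9.5655  r=-14.1655  x^+=6.6332  v^+=1.9468  a^+=0.5628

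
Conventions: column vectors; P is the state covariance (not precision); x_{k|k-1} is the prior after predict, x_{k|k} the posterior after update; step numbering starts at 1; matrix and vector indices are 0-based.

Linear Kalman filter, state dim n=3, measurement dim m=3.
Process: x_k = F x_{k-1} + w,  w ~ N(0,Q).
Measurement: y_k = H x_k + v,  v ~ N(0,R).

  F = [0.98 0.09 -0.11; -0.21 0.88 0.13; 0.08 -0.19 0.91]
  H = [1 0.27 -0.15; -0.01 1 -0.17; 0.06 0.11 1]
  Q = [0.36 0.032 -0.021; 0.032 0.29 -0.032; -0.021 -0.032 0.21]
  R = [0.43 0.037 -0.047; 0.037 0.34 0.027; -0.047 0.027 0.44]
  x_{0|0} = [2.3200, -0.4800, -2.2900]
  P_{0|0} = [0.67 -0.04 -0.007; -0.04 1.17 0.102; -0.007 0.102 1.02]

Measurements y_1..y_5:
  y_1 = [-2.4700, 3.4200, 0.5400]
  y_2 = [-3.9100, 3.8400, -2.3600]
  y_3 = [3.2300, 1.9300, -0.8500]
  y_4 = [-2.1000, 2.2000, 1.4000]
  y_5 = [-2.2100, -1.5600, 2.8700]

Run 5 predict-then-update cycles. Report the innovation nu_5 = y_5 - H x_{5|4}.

innov = [-1.8682, -3.5600, 3.6213]

step 1: x^-=[2.4823, -1.2073, -1.8071]  P^-=[1.0177 -0.0713 -0.0791; -0.0713 1.2813 -0.0422; -0.0791 -0.0422 1.0661]  S=[1.5538 0.3505 -0.2059; 0.3505 1.6678 -0.0579; -0.2059 -0.0579 1.5056]  K=[0.7016 -0.1857 0.0716; 0.0193 0.7723 0.0951; -0.0471 -0.0996 0.6916]  nu=[-4.8974, 4.3449, 2.3310]  x^+=[-1.5940, 2.2756, -0.3972]  P^+=[0.2981 -0.0358 -0.0204; -0.0358 0.2713 0.0341; -0.0204 0.0341 0.3013]
step 2: x^-=[-1.3136, 2.2856, -0.9214]  P^-=[0.6495 -0.0483 -0.0406; -0.0483 0.5405 -0.0205; -0.0406 -0.0205 0.4575]  S=[1.1170 0.1508 -0.1121; 0.1508 0.9015 -0.0139; -0.1121 -0.0139 0.8964]  K=[0.6025 -0.1529 0.0653; 0.0140 0.6023 0.0513; -0.0399 -0.0942 0.4987]  nu=[-3.3517, 1.3846, -1.6112]  x^+=[-3.6497, 2.9901, -1.7215]  P^+=[0.2555 -0.0281 -0.0160; -0.0281 0.2093 0.0168; -0.0160 0.0168 0.2179]
step 3: x^-=[-3.1183, 3.1739, -2.4267]  P^-=[0.6079 -0.0347 -0.0337; -0.0347 0.4821 -0.0327; -0.0337 -0.0327 0.3923]  S=[1.0759 0.1486 -0.1011; 0.1486 0.8452 -0.0204; -0.1011 -0.0204 0.8287]  K=[0.5870 -0.1430 0.0668; 0.0175 0.5753 0.0384; -0.0373 -0.0995 0.4597]  nu=[5.1273, -1.6876, 1.4146]  x^+=[0.2276, 2.3471, -1.7996]  P^+=[0.2486 -0.0250 -0.0142; -0.0250 0.1989 0.0112; -0.0142 0.0112 0.2009]
step 4: x^-=[0.6322, 1.7837, -2.0654]  P^-=[0.6012 -0.0305 -0.0319; -0.0305 0.4710 -0.0371; -0.0319 -0.0371 0.3800]  S=[1.0703 0.1501 -0.0988; 0.1501 0.8352 -0.0238; -0.0988 -0.0238 0.8154]  K=[0.5845 -0.1403 0.0677; 0.0189 0.5695 0.0346; -0.0365 -0.1021 0.4512]  nu=[-3.5236, 0.0715, 3.2313]  x^+=[-1.2185, 1.8697, -0.4861]  P^+=[0.2474 -0.0241 -0.0137; -0.0241 0.1966 0.0095; -0.0137 0.0095 0.1973]
step 5: x^-=[-0.9724, 1.8381, -0.8951]  P^-=[0.6001 -0.0294 -0.0315; -0.0294 0.4684 -0.0385; -0.0315 -0.0385 0.3775]  S=[1.0694 0.1506 -0.0984; 0.1506 0.8329 -0.0249; -0.0984 -0.0249 0.8127]  K=[0.5841 -0.1396 0.0680; 0.0193 0.5681 0.0336; -0.0363 -0.1029 0.4494]  nu=[-1.8682, -3.5600, 3.6213]  x^+=[-1.3201, -0.0985, 1.1664]  P^+=[0.2472 -0.0239 -0.0135; -0.0239 0.1961 0.0091; -0.0135 0.0091 0.1965]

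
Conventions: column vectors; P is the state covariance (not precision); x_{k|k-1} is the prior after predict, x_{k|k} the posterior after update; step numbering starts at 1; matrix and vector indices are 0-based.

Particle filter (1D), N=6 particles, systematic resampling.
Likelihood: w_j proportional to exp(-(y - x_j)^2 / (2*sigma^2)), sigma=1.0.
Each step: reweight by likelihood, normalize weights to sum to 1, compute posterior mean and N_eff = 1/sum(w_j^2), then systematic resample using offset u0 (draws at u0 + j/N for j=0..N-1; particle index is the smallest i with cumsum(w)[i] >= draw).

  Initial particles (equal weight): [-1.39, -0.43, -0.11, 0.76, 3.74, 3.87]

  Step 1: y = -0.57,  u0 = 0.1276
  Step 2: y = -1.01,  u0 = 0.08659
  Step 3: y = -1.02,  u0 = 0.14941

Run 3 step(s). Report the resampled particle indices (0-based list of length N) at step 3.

step 1: w=[0.2368, 0.3282, 0.2981, 0.1369, 0.0000, 0.0000]  mean=-0.3989  Neff=3.6848  idx=[0, 1, 1, 2, 2, 3]
step 2: w=[0.2235, 0.2030, 0.2030, 0.1602, 0.1602, 0.0501]  mean=-0.4823  Neff=5.3708  idx=[0, 1, 1, 2, 3, 4]
step 3: w=[0.1955, 0.1759, 0.1759, 0.1759, 0.1384, 0.1384]  mean=-0.5291  Neff=5.9047  idx=[0, 1, 2, 3, 4, 5]

resampled_idx = [0, 1, 2, 3, 4, 5]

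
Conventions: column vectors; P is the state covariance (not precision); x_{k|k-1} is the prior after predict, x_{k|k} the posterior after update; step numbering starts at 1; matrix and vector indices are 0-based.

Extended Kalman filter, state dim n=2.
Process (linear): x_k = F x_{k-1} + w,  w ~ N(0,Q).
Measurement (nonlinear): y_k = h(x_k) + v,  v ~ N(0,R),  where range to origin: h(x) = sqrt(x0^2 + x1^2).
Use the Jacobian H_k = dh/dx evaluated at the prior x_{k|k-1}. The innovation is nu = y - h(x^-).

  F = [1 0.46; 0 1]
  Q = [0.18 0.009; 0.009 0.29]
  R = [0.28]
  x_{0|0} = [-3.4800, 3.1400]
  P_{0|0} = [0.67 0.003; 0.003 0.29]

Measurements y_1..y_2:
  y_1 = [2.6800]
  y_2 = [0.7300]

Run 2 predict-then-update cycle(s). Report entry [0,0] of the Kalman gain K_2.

K[0,0] = 0.4071

step 1: x^-=[-2.0356, 3.1400]  P^-=[0.9141 0.1454; 0.1454 0.5800]  H_jac=[-0.5440 0.8391]  S=[0.8261]  K=[-0.4542; 0.4934]  nu=[-1.0621]  x^+=[-1.5532, 2.6160]  P^+=[0.7437 0.3305; 0.3305 0.3789]
step 2: x^-=[-0.3498, 2.6160]  P^-=[1.3079 0.5138; 0.5138 0.6689]  H_jac=[-0.1325 0.9912]  S=[0.8251]  K=[0.4071; 0.7210]  nu=[-1.9093]  x^+=[-1.1272, 1.2394]  P^+=[1.1712 0.2716; 0.2716 0.2400]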